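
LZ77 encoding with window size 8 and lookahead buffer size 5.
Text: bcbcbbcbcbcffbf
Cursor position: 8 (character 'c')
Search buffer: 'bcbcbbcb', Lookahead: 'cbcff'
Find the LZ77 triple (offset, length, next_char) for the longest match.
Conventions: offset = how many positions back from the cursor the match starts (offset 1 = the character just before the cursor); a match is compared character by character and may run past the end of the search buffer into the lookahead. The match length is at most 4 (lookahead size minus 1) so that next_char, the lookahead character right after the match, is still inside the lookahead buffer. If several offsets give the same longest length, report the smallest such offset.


Try each offset into the search buffer:
  offset=1 (pos 7, char 'b'): match length 0
  offset=2 (pos 6, char 'c'): match length 3
  offset=3 (pos 5, char 'b'): match length 0
  offset=4 (pos 4, char 'b'): match length 0
  offset=5 (pos 3, char 'c'): match length 2
  offset=6 (pos 2, char 'b'): match length 0
  offset=7 (pos 1, char 'c'): match length 3
  offset=8 (pos 0, char 'b'): match length 0
Longest match has length 3, found at offsets 2, 7; take the smallest, offset 2.
next_char = character at position 8 + 3 = 11 -> 'f'

Best match: offset=2, length=3 (matching 'cbc' starting at position 6)
LZ77 triple: (2, 3, 'f')


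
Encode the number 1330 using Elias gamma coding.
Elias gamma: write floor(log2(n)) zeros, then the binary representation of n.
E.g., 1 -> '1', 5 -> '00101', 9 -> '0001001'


num_bits = floor(log2(1330)) + 1 = 11
leading_zeros = num_bits - 1 = 10
binary(1330) = 10100110010

Elias gamma(1330) = '0000000000' + '10100110010' = 000000000010100110010 (21 bits)


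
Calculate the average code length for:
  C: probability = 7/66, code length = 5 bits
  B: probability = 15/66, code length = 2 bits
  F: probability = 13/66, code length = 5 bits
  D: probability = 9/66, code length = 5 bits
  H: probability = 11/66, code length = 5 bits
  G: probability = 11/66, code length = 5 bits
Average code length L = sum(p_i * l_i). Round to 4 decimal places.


Weighted contributions p_i * l_i:
  C: (7/66) * 5 = 35/66
  B: (15/66) * 2 = 30/66
  F: (13/66) * 5 = 65/66
  D: (9/66) * 5 = 45/66
  H: (11/66) * 5 = 55/66
  G: (11/66) * 5 = 55/66
Sum = (35 + 30 + 65 + 45 + 55 + 55)/66 = 285/66

L = 285/66 = 4.3182 bits/symbol


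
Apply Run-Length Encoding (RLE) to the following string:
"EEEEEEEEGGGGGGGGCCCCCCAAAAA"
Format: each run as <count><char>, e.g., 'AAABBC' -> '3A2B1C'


Scanning runs left to right:
  i=0: run of 'E' x 8 -> '8E'
  i=8: run of 'G' x 8 -> '8G'
  i=16: run of 'C' x 6 -> '6C'
  i=22: run of 'A' x 5 -> '5A'

RLE = 8E8G6C5A


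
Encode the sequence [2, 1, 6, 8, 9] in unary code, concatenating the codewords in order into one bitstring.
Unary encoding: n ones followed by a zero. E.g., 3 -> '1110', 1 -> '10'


Encode each number as n ones followed by a terminating 0:
  2 -> 110 (3 bits)
  1 -> 10 (2 bits)
  6 -> 1111110 (7 bits)
  8 -> 111111110 (9 bits)
  9 -> 1111111110 (10 bits)
Total length = 3 + 2 + 7 + 9 + 10 = 31 bits.

Unary([2, 1, 6, 8, 9]) = 1101011111101111111101111111110 (31 bits)


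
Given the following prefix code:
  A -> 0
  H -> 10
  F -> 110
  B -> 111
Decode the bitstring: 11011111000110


Decoding step by step:
Bits 110 -> F
Bits 111 -> B
Bits 110 -> F
Bits 0 -> A
Bits 0 -> A
Bits 110 -> F


Decoded message: FBFAAF


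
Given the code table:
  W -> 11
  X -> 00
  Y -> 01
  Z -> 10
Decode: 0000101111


Decoding:
00 -> X
00 -> X
10 -> Z
11 -> W
11 -> W


Result: XXZWW


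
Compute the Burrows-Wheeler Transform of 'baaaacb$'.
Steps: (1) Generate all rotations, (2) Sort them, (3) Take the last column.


Rotations (sorted):
  0: $baaaacb -> last char: b
  1: aaaacb$b -> last char: b
  2: aaacb$ba -> last char: a
  3: aacb$baa -> last char: a
  4: acb$baaa -> last char: a
  5: b$baaaac -> last char: c
  6: baaaacb$ -> last char: $
  7: cb$baaaa -> last char: a


BWT = bbaaac$a


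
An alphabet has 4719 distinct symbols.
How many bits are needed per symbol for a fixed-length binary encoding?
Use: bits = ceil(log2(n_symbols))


log2(4719) = 12.2043
Bracket: 2^12 = 4096 < 4719 <= 2^13 = 8192
So ceil(log2(4719)) = 13

bits = ceil(log2(4719)) = ceil(12.2043) = 13 bits


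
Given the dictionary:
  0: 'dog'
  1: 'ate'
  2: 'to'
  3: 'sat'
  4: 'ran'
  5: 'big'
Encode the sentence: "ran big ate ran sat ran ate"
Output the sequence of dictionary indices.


Look up each word in the dictionary:
  'ran' -> 4
  'big' -> 5
  'ate' -> 1
  'ran' -> 4
  'sat' -> 3
  'ran' -> 4
  'ate' -> 1

Encoded: [4, 5, 1, 4, 3, 4, 1]


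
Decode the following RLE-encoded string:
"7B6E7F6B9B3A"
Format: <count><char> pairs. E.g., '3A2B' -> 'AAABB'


Expanding each <count><char> pair:
  7B -> 'BBBBBBB'
  6E -> 'EEEEEE'
  7F -> 'FFFFFFF'
  6B -> 'BBBBBB'
  9B -> 'BBBBBBBBB'
  3A -> 'AAA'

Decoded = BBBBBBBEEEEEEFFFFFFFBBBBBBBBBBBBBBBAAA


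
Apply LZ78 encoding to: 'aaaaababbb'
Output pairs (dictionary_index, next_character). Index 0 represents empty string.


LZ78 encoding steps:
Dictionary: {0: ''}
Step 1: w='' (idx 0), next='a' -> output (0, 'a'), add 'a' as idx 1
Step 2: w='a' (idx 1), next='a' -> output (1, 'a'), add 'aa' as idx 2
Step 3: w='aa' (idx 2), next='b' -> output (2, 'b'), add 'aab' as idx 3
Step 4: w='a' (idx 1), next='b' -> output (1, 'b'), add 'ab' as idx 4
Step 5: w='' (idx 0), next='b' -> output (0, 'b'), add 'b' as idx 5
Step 6: w='b' (idx 5), end of input -> output (5, '')


Encoded: [(0, 'a'), (1, 'a'), (2, 'b'), (1, 'b'), (0, 'b'), (5, '')]


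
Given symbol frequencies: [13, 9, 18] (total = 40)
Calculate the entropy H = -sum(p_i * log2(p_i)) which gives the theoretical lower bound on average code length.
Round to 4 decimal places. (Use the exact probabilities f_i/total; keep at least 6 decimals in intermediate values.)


Per-symbol terms -p_i * log2(p_i) with p_i = f_i/40:
  p = 13/40 = 0.325000: log2(p) = -1.621488, -p*log2(p) = 0.526984
  p = 9/40 = 0.225000: log2(p) = -2.152003, -p*log2(p) = 0.484201
  p = 18/40 = 0.450000: log2(p) = -1.152003, -p*log2(p) = 0.518401
H = 0.526984 + 0.484201 + 0.518401 = 1.529586

H = 1.5296 bits/symbol


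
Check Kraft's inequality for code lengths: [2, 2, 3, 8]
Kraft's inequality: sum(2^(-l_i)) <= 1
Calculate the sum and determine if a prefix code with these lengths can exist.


Sum = 2^(-2) + 2^(-2) + 2^(-3) + 2^(-8)
    = 0.25 + 0.25 + 0.125 + 0.00390625
    = 161/256 = 0.62890625
Since 0.62890625 <= 1, Kraft's inequality IS satisfied.
A prefix code with these lengths CAN exist.

Kraft sum = 0.62890625. Satisfied.


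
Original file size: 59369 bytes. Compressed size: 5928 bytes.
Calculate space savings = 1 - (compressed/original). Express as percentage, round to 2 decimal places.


ratio = compressed/original = 5928/59369 = 0.09985
savings = 1 - ratio = 1 - 0.09985 = 0.90015
as a percentage: 0.90015 * 100 = 90.01%

Space savings = 1 - 5928/59369 = 90.01%


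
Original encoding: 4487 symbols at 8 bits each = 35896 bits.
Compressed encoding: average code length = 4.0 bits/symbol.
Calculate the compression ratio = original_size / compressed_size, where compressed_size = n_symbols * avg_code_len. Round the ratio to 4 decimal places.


original_size = n_symbols * orig_bits = 4487 * 8 = 35896 bits
compressed_size = n_symbols * avg_code_len = 4487 * 4.0 = 17948.0 bits
ratio = original_size / compressed_size = 35896 / 17948.0 = 2.0

Compression ratio = 2.0


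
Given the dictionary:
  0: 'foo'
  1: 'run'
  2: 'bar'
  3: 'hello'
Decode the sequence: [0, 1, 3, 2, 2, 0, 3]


Look up each index in the dictionary:
  0 -> 'foo'
  1 -> 'run'
  3 -> 'hello'
  2 -> 'bar'
  2 -> 'bar'
  0 -> 'foo'
  3 -> 'hello'

Decoded: "foo run hello bar bar foo hello"


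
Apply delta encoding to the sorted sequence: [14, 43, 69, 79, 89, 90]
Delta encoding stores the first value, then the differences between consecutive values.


First value: 14
Deltas:
  43 - 14 = 29
  69 - 43 = 26
  79 - 69 = 10
  89 - 79 = 10
  90 - 89 = 1


Delta encoded: [14, 29, 26, 10, 10, 1]


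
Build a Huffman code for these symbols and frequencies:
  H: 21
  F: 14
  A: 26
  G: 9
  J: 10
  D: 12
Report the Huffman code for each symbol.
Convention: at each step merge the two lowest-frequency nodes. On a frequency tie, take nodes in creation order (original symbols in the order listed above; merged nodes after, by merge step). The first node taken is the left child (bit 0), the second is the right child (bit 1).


Huffman tree construction:
Step 1: Merge G(9) + J(10) = 19
Step 2: Merge D(12) + F(14) = 26
Step 3: Merge (G+J)(19) + H(21) = 40
Step 4: Merge A(26) + (D+F)(26) = 52
Step 5: Merge ((G+J)+H)(40) + (A+(D+F))(52) = 92
Read each symbol's code off the tree from the root (left child = 0, right child = 1).

Codes:
  H: 01 (length 2)
  F: 111 (length 3)
  A: 10 (length 2)
  G: 000 (length 3)
  J: 001 (length 3)
  D: 110 (length 3)
Average code length: 229/92 = 2.4891 bits/symbol


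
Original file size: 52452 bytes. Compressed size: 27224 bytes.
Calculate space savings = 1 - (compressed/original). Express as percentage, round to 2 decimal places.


ratio = compressed/original = 27224/52452 = 0.519027
savings = 1 - ratio = 1 - 0.519027 = 0.480973
as a percentage: 0.480973 * 100 = 48.1%

Space savings = 1 - 27224/52452 = 48.1%


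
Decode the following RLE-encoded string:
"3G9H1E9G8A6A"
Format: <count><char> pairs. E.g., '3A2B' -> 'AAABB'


Expanding each <count><char> pair:
  3G -> 'GGG'
  9H -> 'HHHHHHHHH'
  1E -> 'E'
  9G -> 'GGGGGGGGG'
  8A -> 'AAAAAAAA'
  6A -> 'AAAAAA'

Decoded = GGGHHHHHHHHHEGGGGGGGGGAAAAAAAAAAAAAA


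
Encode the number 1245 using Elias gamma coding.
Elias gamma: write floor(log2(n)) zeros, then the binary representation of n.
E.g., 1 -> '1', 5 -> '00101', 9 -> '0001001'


num_bits = floor(log2(1245)) + 1 = 11
leading_zeros = num_bits - 1 = 10
binary(1245) = 10011011101

Elias gamma(1245) = '0000000000' + '10011011101' = 000000000010011011101 (21 bits)


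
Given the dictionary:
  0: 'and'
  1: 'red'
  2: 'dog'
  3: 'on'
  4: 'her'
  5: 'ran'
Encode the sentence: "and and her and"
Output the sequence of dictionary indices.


Look up each word in the dictionary:
  'and' -> 0
  'and' -> 0
  'her' -> 4
  'and' -> 0

Encoded: [0, 0, 4, 0]


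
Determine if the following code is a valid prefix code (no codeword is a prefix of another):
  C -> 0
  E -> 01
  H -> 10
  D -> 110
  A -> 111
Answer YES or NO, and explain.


Checking each pair (does one codeword prefix another?):
  C='0' vs E='01': prefix -- VIOLATION

NO -- this is NOT a valid prefix code. C (0) is a prefix of E (01).


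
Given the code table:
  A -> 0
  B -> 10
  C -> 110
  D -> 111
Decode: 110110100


Decoding:
110 -> C
110 -> C
10 -> B
0 -> A


Result: CCBA


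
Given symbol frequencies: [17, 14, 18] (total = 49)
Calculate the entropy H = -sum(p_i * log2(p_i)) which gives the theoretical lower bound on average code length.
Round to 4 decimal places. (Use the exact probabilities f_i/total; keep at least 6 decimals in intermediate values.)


Per-symbol terms -p_i * log2(p_i) with p_i = f_i/49:
  p = 17/49 = 0.346939: log2(p) = -1.527247, -p*log2(p) = 0.529861
  p = 14/49 = 0.285714: log2(p) = -1.807355, -p*log2(p) = 0.516387
  p = 18/49 = 0.367347: log2(p) = -1.444785, -p*log2(p) = 0.530737
H = 0.529861 + 0.516387 + 0.530737 = 1.576985

H = 1.577 bits/symbol


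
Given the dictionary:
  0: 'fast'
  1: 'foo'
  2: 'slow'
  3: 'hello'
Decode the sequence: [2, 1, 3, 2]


Look up each index in the dictionary:
  2 -> 'slow'
  1 -> 'foo'
  3 -> 'hello'
  2 -> 'slow'

Decoded: "slow foo hello slow"


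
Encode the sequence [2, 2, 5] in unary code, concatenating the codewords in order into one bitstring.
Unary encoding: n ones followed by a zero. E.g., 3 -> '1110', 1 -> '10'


Encode each number as n ones followed by a terminating 0:
  2 -> 110 (3 bits)
  2 -> 110 (3 bits)
  5 -> 111110 (6 bits)
Total length = 3 + 3 + 6 = 12 bits.

Unary([2, 2, 5]) = 110110111110 (12 bits)


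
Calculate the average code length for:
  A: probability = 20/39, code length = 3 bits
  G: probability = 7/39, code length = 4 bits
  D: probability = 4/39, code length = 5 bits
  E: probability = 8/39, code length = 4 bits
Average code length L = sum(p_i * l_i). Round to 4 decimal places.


Weighted contributions p_i * l_i:
  A: (20/39) * 3 = 60/39
  G: (7/39) * 4 = 28/39
  D: (4/39) * 5 = 20/39
  E: (8/39) * 4 = 32/39
Sum = (60 + 28 + 20 + 32)/39 = 140/39

L = 140/39 = 3.5897 bits/symbol


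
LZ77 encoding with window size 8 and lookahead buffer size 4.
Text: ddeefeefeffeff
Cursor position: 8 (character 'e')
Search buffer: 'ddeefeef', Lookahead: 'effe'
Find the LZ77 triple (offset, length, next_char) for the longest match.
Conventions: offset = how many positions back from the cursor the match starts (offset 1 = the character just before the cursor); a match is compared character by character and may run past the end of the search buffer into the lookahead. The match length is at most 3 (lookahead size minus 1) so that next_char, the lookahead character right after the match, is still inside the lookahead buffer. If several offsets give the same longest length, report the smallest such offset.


Try each offset into the search buffer:
  offset=1 (pos 7, char 'f'): match length 0
  offset=2 (pos 6, char 'e'): match length 2
  offset=3 (pos 5, char 'e'): match length 1
  offset=4 (pos 4, char 'f'): match length 0
  offset=5 (pos 3, char 'e'): match length 2
  offset=6 (pos 2, char 'e'): match length 1
  offset=7 (pos 1, char 'd'): match length 0
  offset=8 (pos 0, char 'd'): match length 0
Longest match has length 2, found at offsets 2, 5; take the smallest, offset 2.
next_char = character at position 8 + 2 = 10 -> 'f'

Best match: offset=2, length=2 (matching 'ef' starting at position 6)
LZ77 triple: (2, 2, 'f')


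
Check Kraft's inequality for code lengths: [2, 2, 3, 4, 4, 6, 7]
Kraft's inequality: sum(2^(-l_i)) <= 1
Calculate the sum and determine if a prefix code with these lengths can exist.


Sum = 2^(-2) + 2^(-2) + 2^(-3) + 2^(-4) + 2^(-4) + 2^(-6) + 2^(-7)
    = 0.25 + 0.25 + 0.125 + 0.0625 + 0.0625 + 0.015625 + 0.0078125
    = 99/128 = 0.7734375
Since 0.7734375 <= 1, Kraft's inequality IS satisfied.
A prefix code with these lengths CAN exist.

Kraft sum = 0.7734375. Satisfied.


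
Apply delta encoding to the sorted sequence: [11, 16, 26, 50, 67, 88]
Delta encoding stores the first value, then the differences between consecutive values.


First value: 11
Deltas:
  16 - 11 = 5
  26 - 16 = 10
  50 - 26 = 24
  67 - 50 = 17
  88 - 67 = 21


Delta encoded: [11, 5, 10, 24, 17, 21]


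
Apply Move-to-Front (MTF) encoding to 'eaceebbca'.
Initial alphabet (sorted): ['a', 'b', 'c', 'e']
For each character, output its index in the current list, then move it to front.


MTF encoding:
'e': index 3 in ['a', 'b', 'c', 'e'] -> ['e', 'a', 'b', 'c']
'a': index 1 in ['e', 'a', 'b', 'c'] -> ['a', 'e', 'b', 'c']
'c': index 3 in ['a', 'e', 'b', 'c'] -> ['c', 'a', 'e', 'b']
'e': index 2 in ['c', 'a', 'e', 'b'] -> ['e', 'c', 'a', 'b']
'e': index 0 in ['e', 'c', 'a', 'b'] -> ['e', 'c', 'a', 'b']
'b': index 3 in ['e', 'c', 'a', 'b'] -> ['b', 'e', 'c', 'a']
'b': index 0 in ['b', 'e', 'c', 'a'] -> ['b', 'e', 'c', 'a']
'c': index 2 in ['b', 'e', 'c', 'a'] -> ['c', 'b', 'e', 'a']
'a': index 3 in ['c', 'b', 'e', 'a'] -> ['a', 'c', 'b', 'e']


Output: [3, 1, 3, 2, 0, 3, 0, 2, 3]


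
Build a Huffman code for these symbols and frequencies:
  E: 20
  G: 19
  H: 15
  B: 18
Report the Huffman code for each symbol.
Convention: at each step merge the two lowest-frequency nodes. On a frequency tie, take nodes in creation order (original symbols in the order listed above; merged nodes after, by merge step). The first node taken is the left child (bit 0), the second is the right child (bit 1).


Huffman tree construction:
Step 1: Merge H(15) + B(18) = 33
Step 2: Merge G(19) + E(20) = 39
Step 3: Merge (H+B)(33) + (G+E)(39) = 72
Read each symbol's code off the tree from the root (left child = 0, right child = 1).

Codes:
  E: 11 (length 2)
  G: 10 (length 2)
  H: 00 (length 2)
  B: 01 (length 2)
Average code length: 144/72 = 2.0000 bits/symbol


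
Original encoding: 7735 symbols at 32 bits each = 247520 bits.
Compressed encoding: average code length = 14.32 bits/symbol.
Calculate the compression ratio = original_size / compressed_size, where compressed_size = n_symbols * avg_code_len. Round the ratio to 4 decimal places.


original_size = n_symbols * orig_bits = 7735 * 32 = 247520 bits
compressed_size = n_symbols * avg_code_len = 7735 * 14.32 = 110765.2 bits
ratio = original_size / compressed_size = 247520 / 110765.2 = 2.2346

Compression ratio = 2.2346


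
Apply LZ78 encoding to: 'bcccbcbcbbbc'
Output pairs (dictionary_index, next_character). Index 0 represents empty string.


LZ78 encoding steps:
Dictionary: {0: ''}
Step 1: w='' (idx 0), next='b' -> output (0, 'b'), add 'b' as idx 1
Step 2: w='' (idx 0), next='c' -> output (0, 'c'), add 'c' as idx 2
Step 3: w='c' (idx 2), next='c' -> output (2, 'c'), add 'cc' as idx 3
Step 4: w='b' (idx 1), next='c' -> output (1, 'c'), add 'bc' as idx 4
Step 5: w='bc' (idx 4), next='b' -> output (4, 'b'), add 'bcb' as idx 5
Step 6: w='b' (idx 1), next='b' -> output (1, 'b'), add 'bb' as idx 6
Step 7: w='c' (idx 2), end of input -> output (2, '')


Encoded: [(0, 'b'), (0, 'c'), (2, 'c'), (1, 'c'), (4, 'b'), (1, 'b'), (2, '')]


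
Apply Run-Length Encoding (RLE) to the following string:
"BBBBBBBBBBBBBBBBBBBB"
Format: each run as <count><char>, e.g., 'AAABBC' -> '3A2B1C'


Scanning runs left to right:
  i=0: run of 'B' x 20 -> '20B'

RLE = 20B


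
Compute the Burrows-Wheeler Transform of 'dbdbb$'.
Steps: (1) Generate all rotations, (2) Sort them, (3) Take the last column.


Rotations (sorted):
  0: $dbdbb -> last char: b
  1: b$dbdb -> last char: b
  2: bb$dbd -> last char: d
  3: bdbb$d -> last char: d
  4: dbb$db -> last char: b
  5: dbdbb$ -> last char: $


BWT = bbddb$


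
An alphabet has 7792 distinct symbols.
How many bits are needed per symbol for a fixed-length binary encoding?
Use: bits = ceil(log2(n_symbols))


log2(7792) = 12.9278
Bracket: 2^12 = 4096 < 7792 <= 2^13 = 8192
So ceil(log2(7792)) = 13

bits = ceil(log2(7792)) = ceil(12.9278) = 13 bits


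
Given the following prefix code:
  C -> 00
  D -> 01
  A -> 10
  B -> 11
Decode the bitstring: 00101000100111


Decoding step by step:
Bits 00 -> C
Bits 10 -> A
Bits 10 -> A
Bits 00 -> C
Bits 10 -> A
Bits 01 -> D
Bits 11 -> B


Decoded message: CAACADB


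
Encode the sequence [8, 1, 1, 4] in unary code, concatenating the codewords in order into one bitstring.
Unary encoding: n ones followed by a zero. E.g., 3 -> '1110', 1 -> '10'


Encode each number as n ones followed by a terminating 0:
  8 -> 111111110 (9 bits)
  1 -> 10 (2 bits)
  1 -> 10 (2 bits)
  4 -> 11110 (5 bits)
Total length = 9 + 2 + 2 + 5 = 18 bits.

Unary([8, 1, 1, 4]) = 111111110101011110 (18 bits)


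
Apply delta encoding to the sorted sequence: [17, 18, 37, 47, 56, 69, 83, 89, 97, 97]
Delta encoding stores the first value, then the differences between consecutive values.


First value: 17
Deltas:
  18 - 17 = 1
  37 - 18 = 19
  47 - 37 = 10
  56 - 47 = 9
  69 - 56 = 13
  83 - 69 = 14
  89 - 83 = 6
  97 - 89 = 8
  97 - 97 = 0


Delta encoded: [17, 1, 19, 10, 9, 13, 14, 6, 8, 0]


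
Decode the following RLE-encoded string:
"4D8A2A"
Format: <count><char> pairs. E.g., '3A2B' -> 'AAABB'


Expanding each <count><char> pair:
  4D -> 'DDDD'
  8A -> 'AAAAAAAA'
  2A -> 'AA'

Decoded = DDDDAAAAAAAAAA


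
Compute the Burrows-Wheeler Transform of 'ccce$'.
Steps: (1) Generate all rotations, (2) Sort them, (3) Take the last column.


Rotations (sorted):
  0: $ccce -> last char: e
  1: ccce$ -> last char: $
  2: cce$c -> last char: c
  3: ce$cc -> last char: c
  4: e$ccc -> last char: c


BWT = e$ccc


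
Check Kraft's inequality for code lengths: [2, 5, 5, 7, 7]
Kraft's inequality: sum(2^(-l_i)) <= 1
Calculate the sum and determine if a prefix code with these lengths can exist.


Sum = 2^(-2) + 2^(-5) + 2^(-5) + 2^(-7) + 2^(-7)
    = 0.25 + 0.03125 + 0.03125 + 0.0078125 + 0.0078125
    = 42/128 = 0.328125
Since 0.328125 <= 1, Kraft's inequality IS satisfied.
A prefix code with these lengths CAN exist.

Kraft sum = 0.328125. Satisfied.


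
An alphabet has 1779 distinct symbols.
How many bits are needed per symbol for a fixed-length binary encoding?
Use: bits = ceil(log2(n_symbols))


log2(1779) = 10.7969
Bracket: 2^10 = 1024 < 1779 <= 2^11 = 2048
So ceil(log2(1779)) = 11

bits = ceil(log2(1779)) = ceil(10.7969) = 11 bits


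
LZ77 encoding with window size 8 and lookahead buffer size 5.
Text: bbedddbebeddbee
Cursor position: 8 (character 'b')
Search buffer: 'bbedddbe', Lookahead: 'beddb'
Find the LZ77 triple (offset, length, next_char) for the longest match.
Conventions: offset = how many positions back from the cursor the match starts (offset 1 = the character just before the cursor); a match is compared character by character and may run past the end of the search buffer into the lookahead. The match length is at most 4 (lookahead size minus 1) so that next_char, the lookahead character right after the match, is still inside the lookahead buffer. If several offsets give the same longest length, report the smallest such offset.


Try each offset into the search buffer:
  offset=1 (pos 7, char 'e'): match length 0
  offset=2 (pos 6, char 'b'): match length 2
  offset=3 (pos 5, char 'd'): match length 0
  offset=4 (pos 4, char 'd'): match length 0
  offset=5 (pos 3, char 'd'): match length 0
  offset=6 (pos 2, char 'e'): match length 0
  offset=7 (pos 1, char 'b'): match length 4
  offset=8 (pos 0, char 'b'): match length 1
Longest match has length 4 at offset 7.
next_char = character at position 8 + 4 = 12 -> 'b'

Best match: offset=7, length=4 (matching 'bedd' starting at position 1)
LZ77 triple: (7, 4, 'b')


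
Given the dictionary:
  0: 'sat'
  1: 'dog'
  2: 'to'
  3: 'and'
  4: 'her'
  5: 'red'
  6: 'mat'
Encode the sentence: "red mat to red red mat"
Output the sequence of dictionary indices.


Look up each word in the dictionary:
  'red' -> 5
  'mat' -> 6
  'to' -> 2
  'red' -> 5
  'red' -> 5
  'mat' -> 6

Encoded: [5, 6, 2, 5, 5, 6]


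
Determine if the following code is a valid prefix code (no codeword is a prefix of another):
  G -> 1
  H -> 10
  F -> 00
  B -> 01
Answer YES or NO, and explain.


Checking each pair (does one codeword prefix another?):
  G='1' vs H='10': prefix -- VIOLATION

NO -- this is NOT a valid prefix code. G (1) is a prefix of H (10).


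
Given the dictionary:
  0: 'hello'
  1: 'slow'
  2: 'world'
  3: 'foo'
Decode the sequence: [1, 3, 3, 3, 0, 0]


Look up each index in the dictionary:
  1 -> 'slow'
  3 -> 'foo'
  3 -> 'foo'
  3 -> 'foo'
  0 -> 'hello'
  0 -> 'hello'

Decoded: "slow foo foo foo hello hello"


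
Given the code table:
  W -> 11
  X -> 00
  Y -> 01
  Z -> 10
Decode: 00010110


Decoding:
00 -> X
01 -> Y
01 -> Y
10 -> Z


Result: XYYZ


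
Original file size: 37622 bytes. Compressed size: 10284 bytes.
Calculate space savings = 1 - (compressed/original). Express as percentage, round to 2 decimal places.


ratio = compressed/original = 10284/37622 = 0.273351
savings = 1 - ratio = 1 - 0.273351 = 0.726649
as a percentage: 0.726649 * 100 = 72.66%

Space savings = 1 - 10284/37622 = 72.66%


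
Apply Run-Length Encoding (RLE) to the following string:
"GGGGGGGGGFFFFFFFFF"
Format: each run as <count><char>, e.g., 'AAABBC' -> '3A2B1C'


Scanning runs left to right:
  i=0: run of 'G' x 9 -> '9G'
  i=9: run of 'F' x 9 -> '9F'

RLE = 9G9F


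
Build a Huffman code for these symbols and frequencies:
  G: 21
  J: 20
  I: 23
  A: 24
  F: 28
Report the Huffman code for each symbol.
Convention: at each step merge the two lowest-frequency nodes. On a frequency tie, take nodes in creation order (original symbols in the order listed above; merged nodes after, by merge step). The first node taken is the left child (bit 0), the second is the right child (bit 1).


Huffman tree construction:
Step 1: Merge J(20) + G(21) = 41
Step 2: Merge I(23) + A(24) = 47
Step 3: Merge F(28) + (J+G)(41) = 69
Step 4: Merge (I+A)(47) + (F+(J+G))(69) = 116
Read each symbol's code off the tree from the root (left child = 0, right child = 1).

Codes:
  G: 111 (length 3)
  J: 110 (length 3)
  I: 00 (length 2)
  A: 01 (length 2)
  F: 10 (length 2)
Average code length: 273/116 = 2.3534 bits/symbol


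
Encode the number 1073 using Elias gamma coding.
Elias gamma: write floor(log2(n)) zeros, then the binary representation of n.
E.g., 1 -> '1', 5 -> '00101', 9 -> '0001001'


num_bits = floor(log2(1073)) + 1 = 11
leading_zeros = num_bits - 1 = 10
binary(1073) = 10000110001

Elias gamma(1073) = '0000000000' + '10000110001' = 000000000010000110001 (21 bits)


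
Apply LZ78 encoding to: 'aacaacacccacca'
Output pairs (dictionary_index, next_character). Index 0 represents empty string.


LZ78 encoding steps:
Dictionary: {0: ''}
Step 1: w='' (idx 0), next='a' -> output (0, 'a'), add 'a' as idx 1
Step 2: w='a' (idx 1), next='c' -> output (1, 'c'), add 'ac' as idx 2
Step 3: w='a' (idx 1), next='a' -> output (1, 'a'), add 'aa' as idx 3
Step 4: w='' (idx 0), next='c' -> output (0, 'c'), add 'c' as idx 4
Step 5: w='ac' (idx 2), next='c' -> output (2, 'c'), add 'acc' as idx 5
Step 6: w='c' (idx 4), next='a' -> output (4, 'a'), add 'ca' as idx 6
Step 7: w='c' (idx 4), next='c' -> output (4, 'c'), add 'cc' as idx 7
Step 8: w='a' (idx 1), end of input -> output (1, '')


Encoded: [(0, 'a'), (1, 'c'), (1, 'a'), (0, 'c'), (2, 'c'), (4, 'a'), (4, 'c'), (1, '')]


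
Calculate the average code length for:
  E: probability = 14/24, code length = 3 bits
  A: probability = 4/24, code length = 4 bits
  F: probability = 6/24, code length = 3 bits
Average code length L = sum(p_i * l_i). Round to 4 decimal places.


Weighted contributions p_i * l_i:
  E: (14/24) * 3 = 42/24
  A: (4/24) * 4 = 16/24
  F: (6/24) * 3 = 18/24
Sum = (42 + 16 + 18)/24 = 76/24

L = 76/24 = 3.1667 bits/symbol


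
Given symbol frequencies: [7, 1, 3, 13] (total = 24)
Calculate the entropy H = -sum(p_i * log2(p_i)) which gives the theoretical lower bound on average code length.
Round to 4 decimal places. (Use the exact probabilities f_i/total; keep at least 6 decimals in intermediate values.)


Per-symbol terms -p_i * log2(p_i) with p_i = f_i/24:
  p = 7/24 = 0.291667: log2(p) = -1.777608, -p*log2(p) = 0.518469
  p = 1/24 = 0.041667: log2(p) = -4.584963, -p*log2(p) = 0.191040
  p = 3/24 = 0.125000: log2(p) = -3.000000, -p*log2(p) = 0.375000
  p = 13/24 = 0.541667: log2(p) = -0.884523, -p*log2(p) = 0.479117
H = 0.518469 + 0.191040 + 0.375000 + 0.479117 = 1.563626

H = 1.5636 bits/symbol


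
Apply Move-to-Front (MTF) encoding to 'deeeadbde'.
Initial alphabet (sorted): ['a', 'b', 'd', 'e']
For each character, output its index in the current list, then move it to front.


MTF encoding:
'd': index 2 in ['a', 'b', 'd', 'e'] -> ['d', 'a', 'b', 'e']
'e': index 3 in ['d', 'a', 'b', 'e'] -> ['e', 'd', 'a', 'b']
'e': index 0 in ['e', 'd', 'a', 'b'] -> ['e', 'd', 'a', 'b']
'e': index 0 in ['e', 'd', 'a', 'b'] -> ['e', 'd', 'a', 'b']
'a': index 2 in ['e', 'd', 'a', 'b'] -> ['a', 'e', 'd', 'b']
'd': index 2 in ['a', 'e', 'd', 'b'] -> ['d', 'a', 'e', 'b']
'b': index 3 in ['d', 'a', 'e', 'b'] -> ['b', 'd', 'a', 'e']
'd': index 1 in ['b', 'd', 'a', 'e'] -> ['d', 'b', 'a', 'e']
'e': index 3 in ['d', 'b', 'a', 'e'] -> ['e', 'd', 'b', 'a']


Output: [2, 3, 0, 0, 2, 2, 3, 1, 3]


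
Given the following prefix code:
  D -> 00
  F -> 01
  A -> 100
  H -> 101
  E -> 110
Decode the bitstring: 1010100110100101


Decoding step by step:
Bits 101 -> H
Bits 01 -> F
Bits 00 -> D
Bits 110 -> E
Bits 100 -> A
Bits 101 -> H


Decoded message: HFDEAH


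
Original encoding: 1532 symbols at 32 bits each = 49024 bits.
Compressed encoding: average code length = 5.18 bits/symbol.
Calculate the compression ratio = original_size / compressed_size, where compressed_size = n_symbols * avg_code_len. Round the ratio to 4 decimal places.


original_size = n_symbols * orig_bits = 1532 * 32 = 49024 bits
compressed_size = n_symbols * avg_code_len = 1532 * 5.18 = 7935.76 bits
ratio = original_size / compressed_size = 49024 / 7935.76 = 6.1776

Compression ratio = 6.1776


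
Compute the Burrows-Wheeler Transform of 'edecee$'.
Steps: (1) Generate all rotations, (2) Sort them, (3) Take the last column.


Rotations (sorted):
  0: $edecee -> last char: e
  1: cee$ede -> last char: e
  2: decee$e -> last char: e
  3: e$edece -> last char: e
  4: ecee$ed -> last char: d
  5: edecee$ -> last char: $
  6: ee$edec -> last char: c


BWT = eeeed$c


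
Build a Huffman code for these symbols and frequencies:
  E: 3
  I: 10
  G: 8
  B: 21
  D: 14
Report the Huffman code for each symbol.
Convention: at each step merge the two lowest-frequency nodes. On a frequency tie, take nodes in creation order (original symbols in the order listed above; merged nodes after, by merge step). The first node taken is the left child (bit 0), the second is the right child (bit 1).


Huffman tree construction:
Step 1: Merge E(3) + G(8) = 11
Step 2: Merge I(10) + (E+G)(11) = 21
Step 3: Merge D(14) + B(21) = 35
Step 4: Merge (I+(E+G))(21) + (D+B)(35) = 56
Read each symbol's code off the tree from the root (left child = 0, right child = 1).

Codes:
  E: 010 (length 3)
  I: 00 (length 2)
  G: 011 (length 3)
  B: 11 (length 2)
  D: 10 (length 2)
Average code length: 123/56 = 2.1964 bits/symbol


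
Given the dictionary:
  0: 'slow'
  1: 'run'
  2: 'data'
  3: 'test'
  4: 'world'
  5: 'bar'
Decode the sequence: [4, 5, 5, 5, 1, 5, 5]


Look up each index in the dictionary:
  4 -> 'world'
  5 -> 'bar'
  5 -> 'bar'
  5 -> 'bar'
  1 -> 'run'
  5 -> 'bar'
  5 -> 'bar'

Decoded: "world bar bar bar run bar bar"


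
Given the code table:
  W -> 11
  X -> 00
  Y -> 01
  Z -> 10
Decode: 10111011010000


Decoding:
10 -> Z
11 -> W
10 -> Z
11 -> W
01 -> Y
00 -> X
00 -> X


Result: ZWZWYXX


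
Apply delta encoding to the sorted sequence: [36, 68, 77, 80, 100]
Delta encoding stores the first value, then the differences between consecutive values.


First value: 36
Deltas:
  68 - 36 = 32
  77 - 68 = 9
  80 - 77 = 3
  100 - 80 = 20


Delta encoded: [36, 32, 9, 3, 20]


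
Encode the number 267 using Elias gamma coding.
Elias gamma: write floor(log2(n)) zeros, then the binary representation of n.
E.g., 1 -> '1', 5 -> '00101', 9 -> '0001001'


num_bits = floor(log2(267)) + 1 = 9
leading_zeros = num_bits - 1 = 8
binary(267) = 100001011

Elias gamma(267) = '00000000' + '100001011' = 00000000100001011 (17 bits)


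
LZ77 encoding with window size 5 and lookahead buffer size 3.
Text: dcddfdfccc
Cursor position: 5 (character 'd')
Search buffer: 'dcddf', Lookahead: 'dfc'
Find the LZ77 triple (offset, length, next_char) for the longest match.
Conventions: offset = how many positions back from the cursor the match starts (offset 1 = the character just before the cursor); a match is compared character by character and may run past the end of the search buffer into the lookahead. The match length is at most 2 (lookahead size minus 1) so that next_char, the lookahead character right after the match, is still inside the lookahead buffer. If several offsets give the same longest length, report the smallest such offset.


Try each offset into the search buffer:
  offset=1 (pos 4, char 'f'): match length 0
  offset=2 (pos 3, char 'd'): match length 2
  offset=3 (pos 2, char 'd'): match length 1
  offset=4 (pos 1, char 'c'): match length 0
  offset=5 (pos 0, char 'd'): match length 1
Longest match has length 2 at offset 2.
next_char = character at position 5 + 2 = 7 -> 'c'

Best match: offset=2, length=2 (matching 'df' starting at position 3)
LZ77 triple: (2, 2, 'c')


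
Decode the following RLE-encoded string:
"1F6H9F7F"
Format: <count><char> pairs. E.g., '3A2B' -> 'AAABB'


Expanding each <count><char> pair:
  1F -> 'F'
  6H -> 'HHHHHH'
  9F -> 'FFFFFFFFF'
  7F -> 'FFFFFFF'

Decoded = FHHHHHHFFFFFFFFFFFFFFFF


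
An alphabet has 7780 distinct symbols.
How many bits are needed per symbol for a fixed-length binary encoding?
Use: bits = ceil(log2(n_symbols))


log2(7780) = 12.9256
Bracket: 2^12 = 4096 < 7780 <= 2^13 = 8192
So ceil(log2(7780)) = 13

bits = ceil(log2(7780)) = ceil(12.9256) = 13 bits


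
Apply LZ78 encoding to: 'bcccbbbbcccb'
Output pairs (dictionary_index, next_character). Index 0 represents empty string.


LZ78 encoding steps:
Dictionary: {0: ''}
Step 1: w='' (idx 0), next='b' -> output (0, 'b'), add 'b' as idx 1
Step 2: w='' (idx 0), next='c' -> output (0, 'c'), add 'c' as idx 2
Step 3: w='c' (idx 2), next='c' -> output (2, 'c'), add 'cc' as idx 3
Step 4: w='b' (idx 1), next='b' -> output (1, 'b'), add 'bb' as idx 4
Step 5: w='bb' (idx 4), next='c' -> output (4, 'c'), add 'bbc' as idx 5
Step 6: w='cc' (idx 3), next='b' -> output (3, 'b'), add 'ccb' as idx 6


Encoded: [(0, 'b'), (0, 'c'), (2, 'c'), (1, 'b'), (4, 'c'), (3, 'b')]


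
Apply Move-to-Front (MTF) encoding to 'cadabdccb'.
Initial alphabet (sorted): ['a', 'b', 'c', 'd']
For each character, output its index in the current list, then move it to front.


MTF encoding:
'c': index 2 in ['a', 'b', 'c', 'd'] -> ['c', 'a', 'b', 'd']
'a': index 1 in ['c', 'a', 'b', 'd'] -> ['a', 'c', 'b', 'd']
'd': index 3 in ['a', 'c', 'b', 'd'] -> ['d', 'a', 'c', 'b']
'a': index 1 in ['d', 'a', 'c', 'b'] -> ['a', 'd', 'c', 'b']
'b': index 3 in ['a', 'd', 'c', 'b'] -> ['b', 'a', 'd', 'c']
'd': index 2 in ['b', 'a', 'd', 'c'] -> ['d', 'b', 'a', 'c']
'c': index 3 in ['d', 'b', 'a', 'c'] -> ['c', 'd', 'b', 'a']
'c': index 0 in ['c', 'd', 'b', 'a'] -> ['c', 'd', 'b', 'a']
'b': index 2 in ['c', 'd', 'b', 'a'] -> ['b', 'c', 'd', 'a']


Output: [2, 1, 3, 1, 3, 2, 3, 0, 2]


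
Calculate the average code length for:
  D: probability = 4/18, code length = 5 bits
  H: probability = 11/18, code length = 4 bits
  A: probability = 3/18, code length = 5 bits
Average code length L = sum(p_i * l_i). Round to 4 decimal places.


Weighted contributions p_i * l_i:
  D: (4/18) * 5 = 20/18
  H: (11/18) * 4 = 44/18
  A: (3/18) * 5 = 15/18
Sum = (20 + 44 + 15)/18 = 79/18

L = 79/18 = 4.3889 bits/symbol


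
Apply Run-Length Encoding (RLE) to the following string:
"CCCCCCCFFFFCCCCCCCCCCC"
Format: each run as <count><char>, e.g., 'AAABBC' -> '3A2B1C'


Scanning runs left to right:
  i=0: run of 'C' x 7 -> '7C'
  i=7: run of 'F' x 4 -> '4F'
  i=11: run of 'C' x 11 -> '11C'

RLE = 7C4F11C


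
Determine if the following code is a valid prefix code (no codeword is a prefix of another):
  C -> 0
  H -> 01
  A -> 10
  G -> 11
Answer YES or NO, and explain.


Checking each pair (does one codeword prefix another?):
  C='0' vs H='01': prefix -- VIOLATION

NO -- this is NOT a valid prefix code. C (0) is a prefix of H (01).


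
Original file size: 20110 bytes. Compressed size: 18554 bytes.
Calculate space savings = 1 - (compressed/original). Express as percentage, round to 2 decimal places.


ratio = compressed/original = 18554/20110 = 0.922626
savings = 1 - ratio = 1 - 0.922626 = 0.077374
as a percentage: 0.077374 * 100 = 7.74%

Space savings = 1 - 18554/20110 = 7.74%


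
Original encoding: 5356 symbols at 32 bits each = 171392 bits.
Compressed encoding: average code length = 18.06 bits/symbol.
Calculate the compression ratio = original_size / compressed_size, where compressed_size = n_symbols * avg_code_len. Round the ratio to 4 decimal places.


original_size = n_symbols * orig_bits = 5356 * 32 = 171392 bits
compressed_size = n_symbols * avg_code_len = 5356 * 18.06 = 96729.36 bits
ratio = original_size / compressed_size = 171392 / 96729.36 = 1.7719

Compression ratio = 1.7719


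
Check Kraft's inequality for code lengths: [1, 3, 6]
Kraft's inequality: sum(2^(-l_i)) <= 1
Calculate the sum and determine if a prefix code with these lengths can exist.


Sum = 2^(-1) + 2^(-3) + 2^(-6)
    = 0.5 + 0.125 + 0.015625
    = 41/64 = 0.640625
Since 0.640625 <= 1, Kraft's inequality IS satisfied.
A prefix code with these lengths CAN exist.

Kraft sum = 0.640625. Satisfied.


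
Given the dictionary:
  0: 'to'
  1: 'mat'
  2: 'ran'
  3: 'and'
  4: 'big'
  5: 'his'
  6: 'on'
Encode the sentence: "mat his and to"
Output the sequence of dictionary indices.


Look up each word in the dictionary:
  'mat' -> 1
  'his' -> 5
  'and' -> 3
  'to' -> 0

Encoded: [1, 5, 3, 0]


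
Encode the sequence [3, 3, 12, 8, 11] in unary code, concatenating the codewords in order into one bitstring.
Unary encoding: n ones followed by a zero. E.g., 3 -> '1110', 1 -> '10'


Encode each number as n ones followed by a terminating 0:
  3 -> 1110 (4 bits)
  3 -> 1110 (4 bits)
  12 -> 1111111111110 (13 bits)
  8 -> 111111110 (9 bits)
  11 -> 111111111110 (12 bits)
Total length = 4 + 4 + 13 + 9 + 12 = 42 bits.

Unary([3, 3, 12, 8, 11]) = 111011101111111111110111111110111111111110 (42 bits)


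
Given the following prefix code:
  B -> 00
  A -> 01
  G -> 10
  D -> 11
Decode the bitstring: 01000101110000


Decoding step by step:
Bits 01 -> A
Bits 00 -> B
Bits 01 -> A
Bits 01 -> A
Bits 11 -> D
Bits 00 -> B
Bits 00 -> B


Decoded message: ABAADBB


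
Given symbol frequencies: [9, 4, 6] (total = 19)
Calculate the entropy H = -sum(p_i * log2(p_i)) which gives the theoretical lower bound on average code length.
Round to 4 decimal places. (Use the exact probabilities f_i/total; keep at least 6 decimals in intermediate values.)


Per-symbol terms -p_i * log2(p_i) with p_i = f_i/19:
  p = 9/19 = 0.473684: log2(p) = -1.078003, -p*log2(p) = 0.510633
  p = 4/19 = 0.210526: log2(p) = -2.247928, -p*log2(p) = 0.473248
  p = 6/19 = 0.315789: log2(p) = -1.662965, -p*log2(p) = 0.525147
H = 0.510633 + 0.473248 + 0.525147 = 1.509028

H = 1.509 bits/symbol


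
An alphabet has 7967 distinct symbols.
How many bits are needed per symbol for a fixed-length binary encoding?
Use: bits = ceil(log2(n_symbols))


log2(7967) = 12.9598
Bracket: 2^12 = 4096 < 7967 <= 2^13 = 8192
So ceil(log2(7967)) = 13

bits = ceil(log2(7967)) = ceil(12.9598) = 13 bits


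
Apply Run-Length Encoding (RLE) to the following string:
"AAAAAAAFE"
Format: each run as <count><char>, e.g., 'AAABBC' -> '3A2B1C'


Scanning runs left to right:
  i=0: run of 'A' x 7 -> '7A'
  i=7: run of 'F' x 1 -> '1F'
  i=8: run of 'E' x 1 -> '1E'

RLE = 7A1F1E


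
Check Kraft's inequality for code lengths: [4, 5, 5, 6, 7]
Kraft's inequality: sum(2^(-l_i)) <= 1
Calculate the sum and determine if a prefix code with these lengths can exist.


Sum = 2^(-4) + 2^(-5) + 2^(-5) + 2^(-6) + 2^(-7)
    = 0.0625 + 0.03125 + 0.03125 + 0.015625 + 0.0078125
    = 19/128 = 0.1484375
Since 0.1484375 <= 1, Kraft's inequality IS satisfied.
A prefix code with these lengths CAN exist.

Kraft sum = 0.1484375. Satisfied.


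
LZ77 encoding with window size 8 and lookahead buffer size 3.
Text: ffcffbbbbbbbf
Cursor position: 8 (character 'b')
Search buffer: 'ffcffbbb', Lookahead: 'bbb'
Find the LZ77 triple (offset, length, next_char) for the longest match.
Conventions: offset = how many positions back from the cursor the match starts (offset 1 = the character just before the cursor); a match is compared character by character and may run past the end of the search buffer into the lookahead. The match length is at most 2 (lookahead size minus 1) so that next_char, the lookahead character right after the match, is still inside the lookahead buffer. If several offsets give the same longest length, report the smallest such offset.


Try each offset into the search buffer:
  offset=1 (pos 7, char 'b'): match length 2
  offset=2 (pos 6, char 'b'): match length 2
  offset=3 (pos 5, char 'b'): match length 2
  offset=4 (pos 4, char 'f'): match length 0
  offset=5 (pos 3, char 'f'): match length 0
  offset=6 (pos 2, char 'c'): match length 0
  offset=7 (pos 1, char 'f'): match length 0
  offset=8 (pos 0, char 'f'): match length 0
Longest match has length 2, found at offsets 1, 2, 3; take the smallest, offset 1.
next_char = character at position 8 + 2 = 10 -> 'b'

Best match: offset=1, length=2 (matching 'bb' starting at position 7)
LZ77 triple: (1, 2, 'b')
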